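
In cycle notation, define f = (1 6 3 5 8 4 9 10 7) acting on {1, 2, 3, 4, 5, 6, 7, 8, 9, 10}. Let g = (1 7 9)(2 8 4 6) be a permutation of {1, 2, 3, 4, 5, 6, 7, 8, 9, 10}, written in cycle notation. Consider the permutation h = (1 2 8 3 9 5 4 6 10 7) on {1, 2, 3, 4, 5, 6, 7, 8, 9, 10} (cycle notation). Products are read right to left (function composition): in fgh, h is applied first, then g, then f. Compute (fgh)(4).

Apply the permutations in order: h(4) = 6, then g(6) = 2, then f(2) = 2. So (fgh)(4) = 2.

2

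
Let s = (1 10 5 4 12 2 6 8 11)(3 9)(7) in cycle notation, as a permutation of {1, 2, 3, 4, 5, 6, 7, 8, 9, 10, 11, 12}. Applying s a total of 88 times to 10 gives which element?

10 lies in the 9-cycle (1 10 5 4 12 2 6 8 11).
On a 9-cycle, s^9 is the identity, so s^88 = s^7 there (88 ≡ 7 mod 9).
Advancing 7 steps from 10: 10 → 5 → 4 → 12 → 2 → 6 → 8 → 11.

11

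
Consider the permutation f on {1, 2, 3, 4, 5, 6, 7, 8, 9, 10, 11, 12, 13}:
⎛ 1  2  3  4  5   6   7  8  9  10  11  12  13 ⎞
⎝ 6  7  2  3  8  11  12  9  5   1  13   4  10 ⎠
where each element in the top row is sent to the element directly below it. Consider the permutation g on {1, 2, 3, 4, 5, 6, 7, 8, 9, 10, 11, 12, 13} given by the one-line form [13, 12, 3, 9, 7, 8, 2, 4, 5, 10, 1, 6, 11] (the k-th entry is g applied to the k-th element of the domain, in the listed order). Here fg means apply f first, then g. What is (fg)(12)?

First apply f: f(12) = 4, then g(4) = 9. Thus (fg)(12) = 9.

9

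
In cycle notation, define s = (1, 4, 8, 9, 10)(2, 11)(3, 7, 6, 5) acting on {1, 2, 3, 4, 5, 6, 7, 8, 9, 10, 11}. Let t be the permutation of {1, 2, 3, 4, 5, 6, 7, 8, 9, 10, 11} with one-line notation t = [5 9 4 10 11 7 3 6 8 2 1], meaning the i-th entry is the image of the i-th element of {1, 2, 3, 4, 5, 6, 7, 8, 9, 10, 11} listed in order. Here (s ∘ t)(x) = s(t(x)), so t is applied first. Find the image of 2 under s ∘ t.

10

First apply t: t(2) = 9, then s(9) = 10. Thus (s ∘ t)(2) = 10.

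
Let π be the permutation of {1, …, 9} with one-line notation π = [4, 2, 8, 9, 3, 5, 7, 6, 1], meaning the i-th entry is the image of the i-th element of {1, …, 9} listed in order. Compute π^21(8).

6

Tracing 8 → 6 → … returns to 8 after 4 steps, so 8 lies in a 4-cycle (3, 8, 6, 5).
Powers repeat with period 4 on this cycle, and 21 mod 4 = 1, so π^21(8) = π^1(8).
Stepping 1 place around the cycle: 8 → 6.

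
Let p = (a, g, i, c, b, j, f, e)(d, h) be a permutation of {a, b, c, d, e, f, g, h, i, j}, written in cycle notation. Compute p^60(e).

c

e lies in the 8-cycle (a, g, i, c, b, j, f, e).
Powers repeat with period 8 on this cycle, and 60 mod 8 = 4, so p^60(e) = p^4(e).
Advancing 4 steps from e: e → a → g → i → c.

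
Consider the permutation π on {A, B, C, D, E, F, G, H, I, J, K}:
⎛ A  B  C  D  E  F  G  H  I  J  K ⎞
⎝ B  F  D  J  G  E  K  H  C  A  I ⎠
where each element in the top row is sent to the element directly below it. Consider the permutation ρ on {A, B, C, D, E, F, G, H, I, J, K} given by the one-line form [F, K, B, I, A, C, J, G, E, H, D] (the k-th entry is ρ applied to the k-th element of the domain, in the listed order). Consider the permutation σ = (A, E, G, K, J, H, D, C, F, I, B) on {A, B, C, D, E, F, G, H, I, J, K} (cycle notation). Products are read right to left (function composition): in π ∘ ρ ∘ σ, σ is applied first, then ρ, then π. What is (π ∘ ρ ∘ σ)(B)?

E

(π ∘ ρ ∘ σ)(B) = π(ρ(σ(B))). σ(B) = A, then ρ(A) = F, then π(F) = E, so the result is E.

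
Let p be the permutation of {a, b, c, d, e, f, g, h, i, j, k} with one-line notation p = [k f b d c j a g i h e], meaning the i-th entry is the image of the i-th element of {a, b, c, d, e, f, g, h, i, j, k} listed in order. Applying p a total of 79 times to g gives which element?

j

Tracing g → a → … returns to g after 9 steps, so g lies in a 9-cycle (a k e c b f j h g).
Powers repeat with period 9 on this cycle, and 79 mod 9 = 7, so p^79(g) = p^7(g).
Stepping 7 places around the cycle: g → a → k → e → c → b → f → j.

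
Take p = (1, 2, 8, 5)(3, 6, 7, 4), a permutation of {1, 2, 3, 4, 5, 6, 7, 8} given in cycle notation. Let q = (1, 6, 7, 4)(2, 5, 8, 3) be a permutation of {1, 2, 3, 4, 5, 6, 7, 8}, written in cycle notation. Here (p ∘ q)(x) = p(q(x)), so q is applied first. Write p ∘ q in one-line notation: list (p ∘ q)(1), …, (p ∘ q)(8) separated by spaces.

(p ∘ q)(x) = p(q(x)). Computing each image: p(q(1)) = p(6) = 7, p(q(2)) = p(5) = 1, p(q(3)) = p(2) = 8, p(q(4)) = p(1) = 2, p(q(5)) = p(8) = 5, p(q(6)) = p(7) = 4, p(q(7)) = p(4) = 3, p(q(8)) = p(3) = 6.
Hence p ∘ q = [7 1 8 2 5 4 3 6].

7 1 8 2 5 4 3 6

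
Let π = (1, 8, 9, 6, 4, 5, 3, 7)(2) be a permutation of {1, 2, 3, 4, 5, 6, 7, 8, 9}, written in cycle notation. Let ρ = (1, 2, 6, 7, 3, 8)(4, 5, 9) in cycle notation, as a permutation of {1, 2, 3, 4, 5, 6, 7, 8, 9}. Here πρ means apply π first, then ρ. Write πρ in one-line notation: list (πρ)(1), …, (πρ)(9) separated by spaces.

1 6 3 9 8 5 2 4 7

Chase each element through π then ρ: 1 → 8 → 1; 2 → 2 → 6; 3 → 7 → 3; 4 → 5 → 9; 5 → 3 → 8; 6 → 4 → 5; 7 → 1 → 2; 8 → 9 → 4; 9 → 6 → 7.
Collecting the images, πρ = [1 6 3 9 8 5 2 4 7].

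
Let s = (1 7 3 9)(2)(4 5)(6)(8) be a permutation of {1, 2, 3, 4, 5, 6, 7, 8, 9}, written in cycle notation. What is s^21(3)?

9

3 lies in the 4-cycle (1 7 3 9).
On a 4-cycle, s^4 is the identity, so s^21 = s^1 there (21 ≡ 1 mod 4).
Stepping 1 place around the cycle: 3 → 9.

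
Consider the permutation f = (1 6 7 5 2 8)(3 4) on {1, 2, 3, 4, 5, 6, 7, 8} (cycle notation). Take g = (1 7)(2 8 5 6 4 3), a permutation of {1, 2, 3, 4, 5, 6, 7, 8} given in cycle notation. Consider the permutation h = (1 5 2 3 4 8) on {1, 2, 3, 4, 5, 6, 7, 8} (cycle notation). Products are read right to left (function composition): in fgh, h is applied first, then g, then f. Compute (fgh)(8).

Chase 8: h(8) = 1; g(1) = 7; f(7) = 5. Hence (fgh)(8) = 5.

5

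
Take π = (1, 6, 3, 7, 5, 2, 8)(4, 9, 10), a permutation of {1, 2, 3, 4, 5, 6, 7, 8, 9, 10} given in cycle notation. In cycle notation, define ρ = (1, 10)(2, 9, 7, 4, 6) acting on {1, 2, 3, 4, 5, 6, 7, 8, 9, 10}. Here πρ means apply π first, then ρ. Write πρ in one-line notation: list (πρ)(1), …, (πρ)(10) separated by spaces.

2 8 4 7 9 3 5 10 1 6

(πρ)(x) = ρ(π(x)). Computing each image: ρ(π(1)) = ρ(6) = 2, ρ(π(2)) = ρ(8) = 8, ρ(π(3)) = ρ(7) = 4, ρ(π(4)) = ρ(9) = 7, ρ(π(5)) = ρ(2) = 9, ρ(π(6)) = ρ(3) = 3, ρ(π(7)) = ρ(5) = 5, ρ(π(8)) = ρ(1) = 10, ρ(π(9)) = ρ(10) = 1, ρ(π(10)) = ρ(4) = 6.
Hence πρ = [2 8 4 7 9 3 5 10 1 6].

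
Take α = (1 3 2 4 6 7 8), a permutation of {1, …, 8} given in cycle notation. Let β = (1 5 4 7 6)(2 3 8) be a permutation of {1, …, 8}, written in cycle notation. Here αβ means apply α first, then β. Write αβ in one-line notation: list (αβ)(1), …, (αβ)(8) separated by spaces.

(αβ)(x) = β(α(x)). Computing each image: β(α(1)) = β(3) = 8, β(α(2)) = β(4) = 7, β(α(3)) = β(2) = 3, β(α(4)) = β(6) = 1, β(α(5)) = β(5) = 4, β(α(6)) = β(7) = 6, β(α(7)) = β(8) = 2, β(α(8)) = β(1) = 5.
Hence αβ = [8 7 3 1 4 6 2 5].

8 7 3 1 4 6 2 5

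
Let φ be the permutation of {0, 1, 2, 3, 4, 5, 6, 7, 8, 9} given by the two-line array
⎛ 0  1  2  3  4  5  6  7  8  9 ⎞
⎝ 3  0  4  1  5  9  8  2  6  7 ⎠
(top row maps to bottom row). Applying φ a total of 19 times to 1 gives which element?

Tracing 1 → 0 → … returns to 1 after 3 steps, so 1 lies in a 3-cycle (0 3 1).
On a 3-cycle, φ^3 is the identity, so φ^19 = φ^1 there (19 ≡ 1 mod 3).
Advancing 1 step from 1: 1 → 0.

0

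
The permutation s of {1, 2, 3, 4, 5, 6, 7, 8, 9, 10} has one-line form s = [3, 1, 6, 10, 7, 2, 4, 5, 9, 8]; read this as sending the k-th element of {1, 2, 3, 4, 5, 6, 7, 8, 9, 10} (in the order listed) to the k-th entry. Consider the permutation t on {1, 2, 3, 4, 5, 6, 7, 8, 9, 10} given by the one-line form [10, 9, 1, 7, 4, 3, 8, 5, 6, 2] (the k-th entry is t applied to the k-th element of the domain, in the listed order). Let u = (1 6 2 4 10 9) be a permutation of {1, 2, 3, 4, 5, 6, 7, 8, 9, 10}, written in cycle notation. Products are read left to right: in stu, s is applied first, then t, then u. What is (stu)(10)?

5

Chase 10: s(10) = 8; t(8) = 5; u(5) = 5. Hence (stu)(10) = 5.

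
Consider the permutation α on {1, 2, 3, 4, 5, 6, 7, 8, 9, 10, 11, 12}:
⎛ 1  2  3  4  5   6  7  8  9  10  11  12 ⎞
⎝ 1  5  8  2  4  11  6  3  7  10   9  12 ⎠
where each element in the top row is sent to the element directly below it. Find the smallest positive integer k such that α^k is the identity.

12

Writing α as disjoint cycles, the cycle lengths are 4, 3, 2, 1, 1, 1.
The order of α is the least common multiple of its cycle lengths: lcm(4, 3, 2) = 12.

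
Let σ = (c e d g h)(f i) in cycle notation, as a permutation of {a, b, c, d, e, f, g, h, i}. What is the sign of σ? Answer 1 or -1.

The cycle lengths are 5, 2, 1, 1.
A cycle of length ℓ contributes ℓ−1 transpositions, so σ is a product of 4 + 1 = 5 transpositions — odd.

-1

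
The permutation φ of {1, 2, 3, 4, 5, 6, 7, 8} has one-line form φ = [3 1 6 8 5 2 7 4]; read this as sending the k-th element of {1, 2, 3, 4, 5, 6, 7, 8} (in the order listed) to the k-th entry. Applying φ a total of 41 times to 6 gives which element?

Tracing 6 → 2 → … returns to 6 after 4 steps, so 6 lies in a 4-cycle (1 3 6 2).
Powers repeat with period 4 on this cycle, and 41 mod 4 = 1, so φ^41(6) = φ^1(6).
Advancing 1 step from 6: 6 → 2.

2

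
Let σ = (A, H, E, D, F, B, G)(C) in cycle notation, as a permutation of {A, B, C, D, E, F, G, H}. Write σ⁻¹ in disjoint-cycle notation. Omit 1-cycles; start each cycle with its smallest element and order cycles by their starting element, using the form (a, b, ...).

(A, G, B, F, D, E, H)

Inverting a permutation written in cycle notation just reverses the order within every cycle.
After reversing and putting each cycle's least element first, σ⁻¹ = (A, G, B, F, D, E, H).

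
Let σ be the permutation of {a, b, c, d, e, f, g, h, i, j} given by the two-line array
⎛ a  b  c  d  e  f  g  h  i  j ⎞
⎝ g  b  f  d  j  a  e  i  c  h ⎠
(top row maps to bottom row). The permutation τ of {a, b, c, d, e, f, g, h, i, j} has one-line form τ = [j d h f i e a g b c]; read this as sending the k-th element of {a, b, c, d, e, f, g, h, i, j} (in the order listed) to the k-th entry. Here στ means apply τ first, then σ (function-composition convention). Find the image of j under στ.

f

First apply τ: τ(j) = c, then σ(c) = f. Thus (στ)(j) = f.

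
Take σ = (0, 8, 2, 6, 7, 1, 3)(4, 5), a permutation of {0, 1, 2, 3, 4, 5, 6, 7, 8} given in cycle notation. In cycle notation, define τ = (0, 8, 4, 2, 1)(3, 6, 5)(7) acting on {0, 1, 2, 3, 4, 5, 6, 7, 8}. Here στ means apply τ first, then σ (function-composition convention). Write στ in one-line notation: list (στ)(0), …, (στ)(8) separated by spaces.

Chase each element through τ then σ: 0 → 8 → 2; 1 → 0 → 8; 2 → 1 → 3; 3 → 6 → 7; 4 → 2 → 6; 5 → 3 → 0; 6 → 5 → 4; 7 → 7 → 1; 8 → 4 → 5.
So στ in one-line form is 2 8 3 7 6 0 4 1 5.

2 8 3 7 6 0 4 1 5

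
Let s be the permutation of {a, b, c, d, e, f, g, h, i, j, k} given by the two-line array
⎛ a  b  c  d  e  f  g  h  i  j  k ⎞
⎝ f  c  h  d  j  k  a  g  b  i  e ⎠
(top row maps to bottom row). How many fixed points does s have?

The fixed points (elements with s(x) = x) are {d}, so there is 1.

1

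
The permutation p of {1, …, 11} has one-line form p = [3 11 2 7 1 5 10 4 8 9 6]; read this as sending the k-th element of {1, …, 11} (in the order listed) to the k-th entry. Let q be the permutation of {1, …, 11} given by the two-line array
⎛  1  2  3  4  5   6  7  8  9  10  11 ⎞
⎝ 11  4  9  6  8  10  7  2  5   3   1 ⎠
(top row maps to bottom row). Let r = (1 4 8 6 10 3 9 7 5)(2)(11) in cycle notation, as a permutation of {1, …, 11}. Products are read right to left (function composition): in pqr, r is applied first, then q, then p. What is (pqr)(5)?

6

Chase 5: r(5) = 1; q(1) = 11; p(11) = 6. Hence (pqr)(5) = 6.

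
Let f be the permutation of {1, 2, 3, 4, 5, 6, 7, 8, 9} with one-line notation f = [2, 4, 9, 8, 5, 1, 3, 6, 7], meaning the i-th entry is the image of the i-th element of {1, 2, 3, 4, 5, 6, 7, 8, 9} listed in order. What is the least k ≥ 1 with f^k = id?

The disjoint-cycle form of f has cycle lengths 5, 3, 1.
Since disjoint cycles commute, ord(f) = lcm(5, 3) = 15.

15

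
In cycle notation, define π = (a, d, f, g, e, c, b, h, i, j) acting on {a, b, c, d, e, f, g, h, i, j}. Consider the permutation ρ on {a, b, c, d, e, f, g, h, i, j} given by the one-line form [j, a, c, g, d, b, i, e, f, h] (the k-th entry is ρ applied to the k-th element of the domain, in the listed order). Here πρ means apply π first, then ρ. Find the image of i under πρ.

First apply π: π(i) = j, then ρ(j) = h. Thus (πρ)(i) = h.

h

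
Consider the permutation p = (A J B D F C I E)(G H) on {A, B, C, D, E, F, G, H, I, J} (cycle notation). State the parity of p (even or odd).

even

The cycle lengths are 8, 2.
A cycle is odd iff its length is even; p has 2 even-length cycles, so sgn(p) = (−1)^2 and p is even.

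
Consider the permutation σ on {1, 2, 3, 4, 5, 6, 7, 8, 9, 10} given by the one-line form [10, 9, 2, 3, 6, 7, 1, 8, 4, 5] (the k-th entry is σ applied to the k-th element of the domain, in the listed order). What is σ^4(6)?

Tracing 6 → 7 → … returns to 6 after 5 steps, so 6 lies in a 5-cycle (1, 10, 5, 6, 7).
Advancing 4 steps from 6: 6 → 7 → 1 → 10 → 5.

5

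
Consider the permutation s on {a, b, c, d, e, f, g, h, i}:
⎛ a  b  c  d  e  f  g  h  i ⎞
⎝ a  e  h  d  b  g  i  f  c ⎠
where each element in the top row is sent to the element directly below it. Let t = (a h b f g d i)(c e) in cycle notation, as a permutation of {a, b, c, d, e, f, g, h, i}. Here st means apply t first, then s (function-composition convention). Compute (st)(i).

a

(st)(i) = s(t(i)). t(i) = a, then s(a) = a. So (st)(i) = a.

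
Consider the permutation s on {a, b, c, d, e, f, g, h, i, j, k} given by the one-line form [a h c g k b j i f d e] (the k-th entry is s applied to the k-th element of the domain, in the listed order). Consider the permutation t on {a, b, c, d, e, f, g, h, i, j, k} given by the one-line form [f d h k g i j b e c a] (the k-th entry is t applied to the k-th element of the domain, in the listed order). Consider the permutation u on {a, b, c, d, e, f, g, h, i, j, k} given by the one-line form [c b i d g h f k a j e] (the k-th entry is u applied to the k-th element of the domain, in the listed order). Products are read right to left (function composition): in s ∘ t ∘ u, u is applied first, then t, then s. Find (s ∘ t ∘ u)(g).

f

Chase g: u(g) = f; t(f) = i; s(i) = f. Hence (s ∘ t ∘ u)(g) = f.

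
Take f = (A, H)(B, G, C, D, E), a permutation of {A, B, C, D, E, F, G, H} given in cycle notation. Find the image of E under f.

In the cycle (B, G, C, D, E), E is followed by B, so f(E) = B.

B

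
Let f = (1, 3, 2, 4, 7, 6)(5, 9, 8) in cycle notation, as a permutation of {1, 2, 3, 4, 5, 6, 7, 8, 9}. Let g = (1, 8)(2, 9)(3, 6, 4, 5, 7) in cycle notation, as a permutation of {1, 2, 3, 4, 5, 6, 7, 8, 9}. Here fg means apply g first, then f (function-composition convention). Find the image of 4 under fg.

g(4) = 5, then f(5) = 9; composing gives (fg)(4) = 9.

9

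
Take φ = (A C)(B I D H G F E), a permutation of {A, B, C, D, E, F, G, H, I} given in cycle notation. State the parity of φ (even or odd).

The cycle lengths are 7, 2.
A cycle of length ℓ contributes ℓ−1 transpositions, so φ is a product of 6 + 1 = 7 transpositions — odd.

odd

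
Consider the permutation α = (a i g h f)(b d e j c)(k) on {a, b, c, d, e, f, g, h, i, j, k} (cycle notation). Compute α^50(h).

h

h lies in the 5-cycle (a i g h f).
On a 5-cycle, α^5 is the identity, so α^50 = α^0 there (50 ≡ 0 mod 5).
So α^50(h) = h.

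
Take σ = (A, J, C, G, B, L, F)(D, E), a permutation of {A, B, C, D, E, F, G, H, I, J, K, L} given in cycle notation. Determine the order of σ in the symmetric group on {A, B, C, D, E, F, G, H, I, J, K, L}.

14

The cycle type of σ is (7, 2, 1, 1, 1).
The order of σ is the least common multiple of its cycle lengths: lcm(7, 2) = 14.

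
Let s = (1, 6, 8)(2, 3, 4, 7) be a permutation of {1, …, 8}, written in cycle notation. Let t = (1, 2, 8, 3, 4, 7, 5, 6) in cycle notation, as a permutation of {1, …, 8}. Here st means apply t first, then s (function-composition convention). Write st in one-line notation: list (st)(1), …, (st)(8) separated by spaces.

(st)(x) = s(t(x)). Computing each image: s(t(1)) = s(2) = 3, s(t(2)) = s(8) = 1, s(t(3)) = s(4) = 7, s(t(4)) = s(7) = 2, s(t(5)) = s(6) = 8, s(t(6)) = s(1) = 6, s(t(7)) = s(5) = 5, s(t(8)) = s(3) = 4.
Hence st = [3 1 7 2 8 6 5 4].

3 1 7 2 8 6 5 4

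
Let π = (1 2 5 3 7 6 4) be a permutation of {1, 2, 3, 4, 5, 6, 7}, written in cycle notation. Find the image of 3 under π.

Within (1 2 5 3 7 6 4), 3 ↦ 7.

7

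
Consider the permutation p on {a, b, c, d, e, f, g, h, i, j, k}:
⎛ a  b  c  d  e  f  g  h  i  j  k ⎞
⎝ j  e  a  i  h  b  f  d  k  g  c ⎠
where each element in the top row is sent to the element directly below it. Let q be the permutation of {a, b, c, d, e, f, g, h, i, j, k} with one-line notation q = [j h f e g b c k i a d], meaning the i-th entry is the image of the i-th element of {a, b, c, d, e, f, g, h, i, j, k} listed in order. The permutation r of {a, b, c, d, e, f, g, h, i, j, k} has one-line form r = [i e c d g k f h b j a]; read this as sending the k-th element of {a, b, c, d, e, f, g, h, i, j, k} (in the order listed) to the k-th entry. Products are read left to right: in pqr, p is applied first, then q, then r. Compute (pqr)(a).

i

(pqr)(a) = r(q(p(a))). p(a) = j, then q(j) = a, then r(a) = i, so the result is i.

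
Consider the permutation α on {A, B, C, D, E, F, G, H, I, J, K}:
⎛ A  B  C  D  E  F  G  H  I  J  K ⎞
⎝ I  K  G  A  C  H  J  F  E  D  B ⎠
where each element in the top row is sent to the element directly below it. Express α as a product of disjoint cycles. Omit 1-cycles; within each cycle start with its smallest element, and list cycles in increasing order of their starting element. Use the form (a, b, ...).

(A, I, E, C, G, J, D)(B, K)(F, H)

Iterating α from A gives A → I → E → C → G → J → D → A; that is the 7-cycle (A, I, E, C, G, J, D).
Repeating from the next unused element and collecting all non-trivial cycles gives (A, I, E, C, G, J, D)(B, K)(F, H).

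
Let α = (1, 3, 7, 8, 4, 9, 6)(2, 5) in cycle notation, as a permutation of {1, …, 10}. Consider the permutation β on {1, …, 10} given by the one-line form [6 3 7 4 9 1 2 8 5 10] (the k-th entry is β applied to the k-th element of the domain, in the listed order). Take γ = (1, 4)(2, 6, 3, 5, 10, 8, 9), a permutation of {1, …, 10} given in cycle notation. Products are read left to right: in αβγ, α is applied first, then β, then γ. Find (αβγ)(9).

4

Apply the permutations in order: α(9) = 6, then β(6) = 1, then γ(1) = 4. So (αβγ)(9) = 4.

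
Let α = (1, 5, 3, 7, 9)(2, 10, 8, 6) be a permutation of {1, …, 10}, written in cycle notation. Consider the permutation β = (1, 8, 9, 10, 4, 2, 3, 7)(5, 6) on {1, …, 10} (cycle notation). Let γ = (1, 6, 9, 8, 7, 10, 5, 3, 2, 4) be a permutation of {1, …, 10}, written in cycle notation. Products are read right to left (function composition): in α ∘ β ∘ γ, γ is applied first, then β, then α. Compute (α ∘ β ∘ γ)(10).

(α ∘ β ∘ γ)(10) = α(β(γ(10))). γ(10) = 5, then β(5) = 6, then α(6) = 2, so the result is 2.

2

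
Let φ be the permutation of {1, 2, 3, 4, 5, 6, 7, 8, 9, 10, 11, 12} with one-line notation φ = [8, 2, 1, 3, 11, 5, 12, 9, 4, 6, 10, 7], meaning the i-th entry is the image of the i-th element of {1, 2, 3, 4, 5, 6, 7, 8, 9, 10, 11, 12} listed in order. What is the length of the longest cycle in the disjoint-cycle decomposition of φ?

Decomposing into disjoint cycles gives (1 8 9 4 3)(5 11 10 6)(7 12); the longest has length 5.

5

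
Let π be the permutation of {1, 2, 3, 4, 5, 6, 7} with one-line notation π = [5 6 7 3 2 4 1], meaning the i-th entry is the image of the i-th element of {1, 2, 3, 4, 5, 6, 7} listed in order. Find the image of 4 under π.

4 is element number 4 of the domain, and entry number 4 of the one-line form is 3, so π(4) = 3.

3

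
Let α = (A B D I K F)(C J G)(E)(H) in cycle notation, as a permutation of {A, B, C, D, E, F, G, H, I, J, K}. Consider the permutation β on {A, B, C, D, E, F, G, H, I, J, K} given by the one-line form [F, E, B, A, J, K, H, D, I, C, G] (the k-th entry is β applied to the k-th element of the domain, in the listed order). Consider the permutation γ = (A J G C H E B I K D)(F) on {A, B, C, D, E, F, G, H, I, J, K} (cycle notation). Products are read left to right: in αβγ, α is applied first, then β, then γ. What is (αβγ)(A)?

(αβγ)(A) = γ(β(α(A))). α(A) = B, then β(B) = E, then γ(E) = B, so the result is B.

B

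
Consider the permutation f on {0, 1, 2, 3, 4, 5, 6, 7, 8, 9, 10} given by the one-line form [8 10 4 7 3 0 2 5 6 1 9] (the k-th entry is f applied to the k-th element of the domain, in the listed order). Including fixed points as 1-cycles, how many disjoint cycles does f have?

2

The cycle decomposition is (0 8 6 2 4 3 7 5)(1 10 9), which has 2 cycles (counting 1-cycles).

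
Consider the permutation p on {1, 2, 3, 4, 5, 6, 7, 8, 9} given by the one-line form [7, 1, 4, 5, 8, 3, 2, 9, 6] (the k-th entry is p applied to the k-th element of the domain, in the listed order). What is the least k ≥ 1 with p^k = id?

The disjoint-cycle form of p has cycle lengths 6, 3.
The order of p is the least common multiple of its cycle lengths: lcm(6, 3) = 6.

6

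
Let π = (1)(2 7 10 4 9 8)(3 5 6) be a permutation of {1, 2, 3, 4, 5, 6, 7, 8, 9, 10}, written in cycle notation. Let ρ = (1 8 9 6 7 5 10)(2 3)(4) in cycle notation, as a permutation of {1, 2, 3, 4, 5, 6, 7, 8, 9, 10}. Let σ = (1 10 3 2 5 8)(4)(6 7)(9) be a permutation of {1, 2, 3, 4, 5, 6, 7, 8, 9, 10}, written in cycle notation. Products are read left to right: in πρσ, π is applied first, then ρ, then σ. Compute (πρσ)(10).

4

(πρσ)(10) = σ(ρ(π(10))). π(10) = 4, then ρ(4) = 4, then σ(4) = 4, so the result is 4.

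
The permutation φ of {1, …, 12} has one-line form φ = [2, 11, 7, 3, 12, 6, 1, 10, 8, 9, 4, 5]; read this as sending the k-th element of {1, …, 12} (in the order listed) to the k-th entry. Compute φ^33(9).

Tracing 9 → 8 → … returns to 9 after 3 steps, so 9 lies in a 3-cycle (8, 10, 9).
On a 3-cycle, φ^3 is the identity, so φ^33 = φ^0 there (33 ≡ 0 mod 3).
So φ^33(9) = 9.

9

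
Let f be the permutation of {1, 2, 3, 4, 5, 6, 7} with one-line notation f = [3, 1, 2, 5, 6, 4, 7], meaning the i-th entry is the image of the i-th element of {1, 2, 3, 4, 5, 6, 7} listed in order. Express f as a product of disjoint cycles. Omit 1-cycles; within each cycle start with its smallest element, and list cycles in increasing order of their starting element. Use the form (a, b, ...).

(1, 3, 2)(4, 5, 6)

Start at 1 and follow images: 1 → 3 → 2 → 1, giving the cycle (1, 3, 2).
Repeating from the next unused element and collecting all non-trivial cycles gives (1, 3, 2)(4, 5, 6).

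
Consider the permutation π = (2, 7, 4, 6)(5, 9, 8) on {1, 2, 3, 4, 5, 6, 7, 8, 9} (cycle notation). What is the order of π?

The disjoint cycles have lengths 4, 3, 1, 1.
The order of π is the least common multiple of its cycle lengths: lcm(4, 3) = 12.

12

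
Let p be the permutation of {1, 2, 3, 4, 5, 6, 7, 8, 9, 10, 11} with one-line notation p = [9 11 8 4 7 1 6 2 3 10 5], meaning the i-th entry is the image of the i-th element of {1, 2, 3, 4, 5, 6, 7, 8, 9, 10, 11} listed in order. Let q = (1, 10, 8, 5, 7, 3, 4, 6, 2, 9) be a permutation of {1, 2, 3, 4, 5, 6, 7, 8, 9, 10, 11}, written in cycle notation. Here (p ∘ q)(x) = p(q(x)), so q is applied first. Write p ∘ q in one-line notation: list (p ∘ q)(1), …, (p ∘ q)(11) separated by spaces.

(p ∘ q)(x) = p(q(x)). Computing each image: p(q(1)) = p(10) = 10, p(q(2)) = p(9) = 3, p(q(3)) = p(4) = 4, p(q(4)) = p(6) = 1, p(q(5)) = p(7) = 6, p(q(6)) = p(2) = 11, p(q(7)) = p(3) = 8, p(q(8)) = p(5) = 7, p(q(9)) = p(1) = 9, p(q(10)) = p(8) = 2, p(q(11)) = p(11) = 5.
Hence p ∘ q = [10 3 4 1 6 11 8 7 9 2 5].

10 3 4 1 6 11 8 7 9 2 5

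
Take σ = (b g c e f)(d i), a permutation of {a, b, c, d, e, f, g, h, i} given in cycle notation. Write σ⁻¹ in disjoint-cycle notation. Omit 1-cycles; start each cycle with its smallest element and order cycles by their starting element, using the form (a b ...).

If σ sends a → b within a cycle, σ⁻¹ sends b → a; equivalently, reverse each cycle.
Reversing each cycle of σ and rotating so the smallest element leads gives (b f e c g)(d i).

(b f e c g)(d i)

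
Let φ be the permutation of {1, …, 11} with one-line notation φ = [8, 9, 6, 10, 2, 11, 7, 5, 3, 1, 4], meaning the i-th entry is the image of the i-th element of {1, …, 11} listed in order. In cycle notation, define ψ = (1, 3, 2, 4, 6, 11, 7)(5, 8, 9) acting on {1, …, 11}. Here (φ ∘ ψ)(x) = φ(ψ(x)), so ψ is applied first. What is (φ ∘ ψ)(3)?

(φ ∘ ψ)(3) = φ(ψ(3)). ψ(3) = 2, then φ(2) = 9. So (φ ∘ ψ)(3) = 9.

9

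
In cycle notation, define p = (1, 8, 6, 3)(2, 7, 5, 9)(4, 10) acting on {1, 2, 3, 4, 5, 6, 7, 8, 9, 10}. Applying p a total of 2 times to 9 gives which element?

9 lies in the 4-cycle (2, 7, 5, 9).
Stepping 2 places around the cycle: 9 → 2 → 7.

7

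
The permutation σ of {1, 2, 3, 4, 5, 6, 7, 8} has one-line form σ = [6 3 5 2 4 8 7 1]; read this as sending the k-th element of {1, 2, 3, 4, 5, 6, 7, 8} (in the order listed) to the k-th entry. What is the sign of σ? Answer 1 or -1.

-1

In disjoint-cycle form the cycle lengths are 4, 3, 1.
A cycle of length ℓ contributes ℓ−1 transpositions, so σ is a product of 3 + 2 = 5 transpositions — odd.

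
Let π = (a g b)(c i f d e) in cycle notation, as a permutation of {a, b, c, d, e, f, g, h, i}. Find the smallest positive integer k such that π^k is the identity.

The cycle type of π is (5, 3, 1).
Since disjoint cycles commute, ord(π) = lcm(5, 3) = 15.

15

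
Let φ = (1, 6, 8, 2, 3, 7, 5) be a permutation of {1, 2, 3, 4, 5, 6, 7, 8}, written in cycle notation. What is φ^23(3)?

3 lies in the 7-cycle (1, 6, 8, 2, 3, 7, 5).
Since the cycle has length 7, φ^23 acts on it the same as φ^2 (23 mod 7 = 2).
Stepping 2 places around the cycle: 3 → 7 → 5.

5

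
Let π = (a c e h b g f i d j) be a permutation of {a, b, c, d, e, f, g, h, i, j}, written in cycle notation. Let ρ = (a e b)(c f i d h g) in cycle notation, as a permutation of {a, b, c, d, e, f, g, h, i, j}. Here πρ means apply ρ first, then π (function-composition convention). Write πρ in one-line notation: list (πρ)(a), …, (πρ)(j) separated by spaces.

h c i b g d e f j a

Chase each element through ρ then π: a → e → h; b → a → c; c → f → i; d → h → b; e → b → g; f → i → d; g → c → e; h → g → f; i → d → j; j → j → a.
So πρ in one-line form is h c i b g d e f j a.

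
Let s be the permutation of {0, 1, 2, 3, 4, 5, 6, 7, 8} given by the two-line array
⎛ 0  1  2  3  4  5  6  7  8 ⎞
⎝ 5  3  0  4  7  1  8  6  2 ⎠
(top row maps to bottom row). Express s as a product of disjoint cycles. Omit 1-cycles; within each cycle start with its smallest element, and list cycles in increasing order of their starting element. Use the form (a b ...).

(0 5 1 3 4 7 6 8 2)

From 0: 0 → 5 → 1 → 3 → 4 → 7 → 6 → 8 → 2 → 0, closing the cycle (0 5 1 3 4 7 6 8 2).
Repeating from the next unused element and collecting all non-trivial cycles gives (0 5 1 3 4 7 6 8 2).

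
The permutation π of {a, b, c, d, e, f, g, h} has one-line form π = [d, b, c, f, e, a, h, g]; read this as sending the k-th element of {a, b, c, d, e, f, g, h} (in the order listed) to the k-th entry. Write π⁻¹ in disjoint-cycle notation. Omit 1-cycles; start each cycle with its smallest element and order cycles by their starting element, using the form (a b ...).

The cycle decomposition of π is (a d f)(g h).
Reversing each cycle (and rotating so the smallest element leads) gives π⁻¹ = (a f d)(g h).

(a f d)(g h)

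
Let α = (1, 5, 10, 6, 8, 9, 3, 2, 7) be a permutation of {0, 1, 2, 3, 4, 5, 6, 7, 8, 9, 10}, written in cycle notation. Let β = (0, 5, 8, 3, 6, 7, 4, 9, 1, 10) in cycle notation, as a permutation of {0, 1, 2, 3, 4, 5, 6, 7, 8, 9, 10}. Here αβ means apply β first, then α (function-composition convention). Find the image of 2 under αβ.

7

First apply β: β(2) = 2, then α(2) = 7. Thus (αβ)(2) = 7.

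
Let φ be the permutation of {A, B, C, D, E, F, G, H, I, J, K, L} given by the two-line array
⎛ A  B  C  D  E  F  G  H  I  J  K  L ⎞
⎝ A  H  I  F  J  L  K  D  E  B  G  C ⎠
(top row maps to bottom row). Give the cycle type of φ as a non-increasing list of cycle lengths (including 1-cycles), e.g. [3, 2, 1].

[9, 2, 1]

The disjoint cycles are (A)(B H D F L C I E J)(G K), with lengths 9, 2, 1 in non-increasing order.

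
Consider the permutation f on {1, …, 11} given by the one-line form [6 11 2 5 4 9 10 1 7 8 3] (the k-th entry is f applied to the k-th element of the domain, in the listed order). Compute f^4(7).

Tracing 7 → 10 → … returns to 7 after 6 steps, so 7 lies in a 6-cycle (1 6 9 7 10 8).
Stepping 4 places around the cycle: 7 → 10 → 8 → 1 → 6.

6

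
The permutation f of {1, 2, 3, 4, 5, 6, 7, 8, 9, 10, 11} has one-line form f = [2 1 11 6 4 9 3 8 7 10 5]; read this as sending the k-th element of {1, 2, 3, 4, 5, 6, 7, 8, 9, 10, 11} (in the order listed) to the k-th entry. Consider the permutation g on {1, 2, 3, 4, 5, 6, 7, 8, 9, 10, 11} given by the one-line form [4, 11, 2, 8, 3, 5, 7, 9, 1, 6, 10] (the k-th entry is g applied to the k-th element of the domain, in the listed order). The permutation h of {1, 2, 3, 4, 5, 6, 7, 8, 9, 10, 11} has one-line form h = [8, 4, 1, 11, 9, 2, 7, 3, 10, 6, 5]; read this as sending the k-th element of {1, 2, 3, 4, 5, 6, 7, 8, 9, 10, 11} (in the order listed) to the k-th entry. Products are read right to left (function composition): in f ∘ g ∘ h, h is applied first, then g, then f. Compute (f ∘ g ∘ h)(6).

Apply the permutations in order: h(6) = 2, then g(2) = 11, then f(11) = 5. So (f ∘ g ∘ h)(6) = 5.

5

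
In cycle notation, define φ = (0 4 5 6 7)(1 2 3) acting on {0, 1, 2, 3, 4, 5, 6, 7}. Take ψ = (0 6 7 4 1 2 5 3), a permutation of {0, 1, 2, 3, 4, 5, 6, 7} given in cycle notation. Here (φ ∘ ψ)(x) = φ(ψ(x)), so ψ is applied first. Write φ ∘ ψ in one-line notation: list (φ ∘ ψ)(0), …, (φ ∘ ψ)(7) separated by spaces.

7 3 6 4 2 1 0 5

(φ ∘ ψ)(x) = φ(ψ(x)). Computing each image: φ(ψ(0)) = φ(6) = 7, φ(ψ(1)) = φ(2) = 3, φ(ψ(2)) = φ(5) = 6, φ(ψ(3)) = φ(0) = 4, φ(ψ(4)) = φ(1) = 2, φ(ψ(5)) = φ(3) = 1, φ(ψ(6)) = φ(7) = 0, φ(ψ(7)) = φ(4) = 5.
Hence φ ∘ ψ = [7 3 6 4 2 1 0 5].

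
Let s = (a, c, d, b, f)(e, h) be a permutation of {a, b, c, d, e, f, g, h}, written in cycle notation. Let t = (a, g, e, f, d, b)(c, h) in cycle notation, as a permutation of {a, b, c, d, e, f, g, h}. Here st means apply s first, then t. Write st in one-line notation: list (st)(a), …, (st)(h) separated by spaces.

Chase each element through s then t: a → c → h; b → f → d; c → d → b; d → b → a; e → h → c; f → a → g; g → g → e; h → e → f.
Collecting the images, st = [h d b a c g e f].

h d b a c g e f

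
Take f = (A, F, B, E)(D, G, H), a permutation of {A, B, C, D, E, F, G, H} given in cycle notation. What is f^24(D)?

D

D lies in the 3-cycle (D, G, H).
On a 3-cycle, f^3 is the identity, so f^24 = f^0 there (24 ≡ 0 mod 3).
So f^24(D) = D.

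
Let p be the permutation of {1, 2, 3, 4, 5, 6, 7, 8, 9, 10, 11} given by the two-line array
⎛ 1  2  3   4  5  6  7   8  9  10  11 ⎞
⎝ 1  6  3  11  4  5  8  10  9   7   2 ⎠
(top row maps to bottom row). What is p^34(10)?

7

Tracing 10 → 7 → … returns to 10 after 3 steps, so 10 lies in a 3-cycle (7 8 10).
On a 3-cycle, p^3 is the identity, so p^34 = p^1 there (34 ≡ 1 mod 3).
Stepping 1 place around the cycle: 10 → 7.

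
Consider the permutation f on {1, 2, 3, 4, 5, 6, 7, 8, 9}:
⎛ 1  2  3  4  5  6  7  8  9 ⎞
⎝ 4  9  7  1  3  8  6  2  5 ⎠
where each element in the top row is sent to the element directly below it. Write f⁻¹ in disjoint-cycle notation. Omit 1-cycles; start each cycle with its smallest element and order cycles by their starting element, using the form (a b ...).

The cycle decomposition of f is (1 4)(2 9 5 3 7 6 8).
Reversing each cycle (and rotating so the smallest element leads) gives f⁻¹ = (1 4)(2 8 6 7 3 5 9).

(1 4)(2 8 6 7 3 5 9)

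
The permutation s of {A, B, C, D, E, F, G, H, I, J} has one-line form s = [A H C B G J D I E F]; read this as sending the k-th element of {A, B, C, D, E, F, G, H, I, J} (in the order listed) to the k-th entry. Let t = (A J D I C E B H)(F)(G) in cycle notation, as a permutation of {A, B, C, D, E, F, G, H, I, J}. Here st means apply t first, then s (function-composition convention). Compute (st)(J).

t(J) = D, then s(D) = B; composing gives (st)(J) = B.

B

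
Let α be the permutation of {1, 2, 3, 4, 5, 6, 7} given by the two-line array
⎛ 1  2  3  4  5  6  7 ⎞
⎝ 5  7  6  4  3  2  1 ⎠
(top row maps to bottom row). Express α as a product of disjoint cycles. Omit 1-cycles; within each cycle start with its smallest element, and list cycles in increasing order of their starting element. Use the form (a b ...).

(1 5 3 6 2 7)

Start at 1 and follow images: 1 → 5 → 3 → 6 → 2 → 7 → 1, giving the cycle (1 5 3 6 2 7).
Continuing from each remaining unvisited element yields (1 5 3 6 2 7).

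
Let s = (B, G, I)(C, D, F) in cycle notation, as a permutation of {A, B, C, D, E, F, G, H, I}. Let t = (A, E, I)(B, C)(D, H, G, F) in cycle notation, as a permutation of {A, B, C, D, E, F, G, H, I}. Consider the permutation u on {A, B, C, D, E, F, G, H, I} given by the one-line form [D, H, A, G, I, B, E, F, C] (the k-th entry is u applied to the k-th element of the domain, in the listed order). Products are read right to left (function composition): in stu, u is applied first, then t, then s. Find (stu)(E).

A

Chase E: u(E) = I; t(I) = A; s(A) = A. Hence (stu)(E) = A.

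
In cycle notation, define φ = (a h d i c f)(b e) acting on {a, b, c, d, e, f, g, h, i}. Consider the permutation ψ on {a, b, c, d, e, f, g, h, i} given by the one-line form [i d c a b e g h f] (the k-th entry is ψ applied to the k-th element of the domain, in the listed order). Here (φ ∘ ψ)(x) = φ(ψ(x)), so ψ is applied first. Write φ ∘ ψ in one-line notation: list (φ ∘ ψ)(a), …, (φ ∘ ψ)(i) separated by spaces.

c i f h e b g d a

(φ ∘ ψ)(x) = φ(ψ(x)). Computing each image: φ(ψ(a)) = φ(i) = c, φ(ψ(b)) = φ(d) = i, φ(ψ(c)) = φ(c) = f, φ(ψ(d)) = φ(a) = h, φ(ψ(e)) = φ(b) = e, φ(ψ(f)) = φ(e) = b, φ(ψ(g)) = φ(g) = g, φ(ψ(h)) = φ(h) = d, φ(ψ(i)) = φ(f) = a.
Hence φ ∘ ψ = [c i f h e b g d a].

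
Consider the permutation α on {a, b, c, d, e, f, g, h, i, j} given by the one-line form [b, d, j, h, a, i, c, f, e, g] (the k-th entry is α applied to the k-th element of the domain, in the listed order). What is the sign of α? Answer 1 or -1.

In disjoint-cycle form the cycle lengths are 7, 3.
A cycle is odd iff its length is even; α has 0 even-length cycles, so sgn(α) = (−1)^0 and α is even.

1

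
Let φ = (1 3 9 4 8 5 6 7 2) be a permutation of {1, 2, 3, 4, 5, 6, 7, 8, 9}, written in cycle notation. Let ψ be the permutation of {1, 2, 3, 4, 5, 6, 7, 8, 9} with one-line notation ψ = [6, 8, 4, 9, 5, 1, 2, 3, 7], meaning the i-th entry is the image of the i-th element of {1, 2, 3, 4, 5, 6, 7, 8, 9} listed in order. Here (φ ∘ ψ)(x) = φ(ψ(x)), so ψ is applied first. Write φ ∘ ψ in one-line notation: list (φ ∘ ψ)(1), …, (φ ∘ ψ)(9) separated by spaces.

(φ ∘ ψ)(x) = φ(ψ(x)). Computing each image: φ(ψ(1)) = φ(6) = 7, φ(ψ(2)) = φ(8) = 5, φ(ψ(3)) = φ(4) = 8, φ(ψ(4)) = φ(9) = 4, φ(ψ(5)) = φ(5) = 6, φ(ψ(6)) = φ(1) = 3, φ(ψ(7)) = φ(2) = 1, φ(ψ(8)) = φ(3) = 9, φ(ψ(9)) = φ(7) = 2.
Hence φ ∘ ψ = [7 5 8 4 6 3 1 9 2].

7 5 8 4 6 3 1 9 2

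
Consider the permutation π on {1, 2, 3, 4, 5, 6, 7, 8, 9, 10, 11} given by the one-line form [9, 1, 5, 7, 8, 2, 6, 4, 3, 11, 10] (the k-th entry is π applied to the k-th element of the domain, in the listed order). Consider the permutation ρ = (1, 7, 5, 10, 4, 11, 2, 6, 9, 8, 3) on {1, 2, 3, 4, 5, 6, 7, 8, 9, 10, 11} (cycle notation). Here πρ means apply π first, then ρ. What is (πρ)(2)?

7

First apply π: π(2) = 1, then ρ(1) = 7. Thus (πρ)(2) = 7.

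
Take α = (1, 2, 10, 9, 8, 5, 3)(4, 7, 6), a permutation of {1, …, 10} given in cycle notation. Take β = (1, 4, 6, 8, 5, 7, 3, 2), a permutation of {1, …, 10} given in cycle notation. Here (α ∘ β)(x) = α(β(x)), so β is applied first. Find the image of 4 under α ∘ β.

4

β(4) = 6, then α(6) = 4; composing gives (α ∘ β)(4) = 4.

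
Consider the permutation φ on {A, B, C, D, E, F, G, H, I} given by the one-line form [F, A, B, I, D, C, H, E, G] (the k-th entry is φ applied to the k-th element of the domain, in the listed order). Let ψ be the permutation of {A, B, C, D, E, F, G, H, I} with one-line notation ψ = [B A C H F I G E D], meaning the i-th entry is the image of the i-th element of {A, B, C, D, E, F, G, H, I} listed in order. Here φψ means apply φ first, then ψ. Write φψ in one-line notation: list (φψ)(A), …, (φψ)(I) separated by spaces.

Chase each element through φ then ψ: A → F → I; B → A → B; C → B → A; D → I → D; E → D → H; F → C → C; G → H → E; H → E → F; I → G → G.
Collecting the images, φψ = [I B A D H C E F G].

I B A D H C E F G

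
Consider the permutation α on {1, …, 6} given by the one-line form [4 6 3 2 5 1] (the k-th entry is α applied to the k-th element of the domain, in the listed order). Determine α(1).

4

1 is element number 1 of the domain, and entry number 1 of the one-line form is 4, so α(1) = 4.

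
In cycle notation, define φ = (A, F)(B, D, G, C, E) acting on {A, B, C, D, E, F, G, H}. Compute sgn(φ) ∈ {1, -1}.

-1

The cycle lengths are 5, 2, 1.
A cycle of length ℓ contributes ℓ−1 transpositions, so φ is a product of 4 + 1 = 5 transpositions — odd.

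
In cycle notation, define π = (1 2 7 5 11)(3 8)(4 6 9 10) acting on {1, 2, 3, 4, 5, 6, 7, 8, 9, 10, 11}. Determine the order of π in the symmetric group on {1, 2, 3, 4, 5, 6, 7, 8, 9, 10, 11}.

20

The cycle type of π is (5, 4, 2).
The order of π is the least common multiple of its cycle lengths: lcm(5, 4, 2) = 20.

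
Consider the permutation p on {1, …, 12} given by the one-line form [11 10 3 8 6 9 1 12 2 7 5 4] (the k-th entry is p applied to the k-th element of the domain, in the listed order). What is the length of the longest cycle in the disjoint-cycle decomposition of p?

Decomposing into disjoint cycles gives (1, 11, 5, 6, 9, 2, 10, 7)(4, 8, 12); the longest has length 8.

8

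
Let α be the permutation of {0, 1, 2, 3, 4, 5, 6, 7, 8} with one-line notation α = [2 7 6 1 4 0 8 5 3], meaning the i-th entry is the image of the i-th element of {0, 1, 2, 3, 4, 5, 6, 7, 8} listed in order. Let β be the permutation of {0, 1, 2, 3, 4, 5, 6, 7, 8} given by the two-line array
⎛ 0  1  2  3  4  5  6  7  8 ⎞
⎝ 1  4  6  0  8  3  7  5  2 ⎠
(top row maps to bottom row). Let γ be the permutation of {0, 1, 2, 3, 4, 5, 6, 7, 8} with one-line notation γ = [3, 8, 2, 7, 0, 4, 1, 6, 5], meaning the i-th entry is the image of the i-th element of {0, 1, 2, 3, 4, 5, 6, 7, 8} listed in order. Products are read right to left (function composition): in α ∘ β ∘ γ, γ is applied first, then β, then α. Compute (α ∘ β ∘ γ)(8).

Chase 8: γ(8) = 5; β(5) = 3; α(3) = 1. Hence (α ∘ β ∘ γ)(8) = 1.

1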